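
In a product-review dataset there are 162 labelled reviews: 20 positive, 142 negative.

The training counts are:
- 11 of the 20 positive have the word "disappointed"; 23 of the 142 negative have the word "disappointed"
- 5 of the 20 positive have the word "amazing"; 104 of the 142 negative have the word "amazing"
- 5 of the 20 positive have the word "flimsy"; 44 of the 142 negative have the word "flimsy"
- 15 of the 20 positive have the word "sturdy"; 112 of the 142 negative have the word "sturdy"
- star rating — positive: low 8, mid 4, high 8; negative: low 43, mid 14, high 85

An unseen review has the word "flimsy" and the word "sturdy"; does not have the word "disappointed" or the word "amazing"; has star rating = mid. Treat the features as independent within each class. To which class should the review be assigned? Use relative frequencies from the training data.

positive: (20/162) × (9/20) × (15/20) × (5/20) × (15/20) × (4/20) = 0.0015625
negative: (142/162) × (119/142) × (38/142) × (44/142) × (112/142) × (14/142) ≈ 0.00473654
Highest score → negative.

negative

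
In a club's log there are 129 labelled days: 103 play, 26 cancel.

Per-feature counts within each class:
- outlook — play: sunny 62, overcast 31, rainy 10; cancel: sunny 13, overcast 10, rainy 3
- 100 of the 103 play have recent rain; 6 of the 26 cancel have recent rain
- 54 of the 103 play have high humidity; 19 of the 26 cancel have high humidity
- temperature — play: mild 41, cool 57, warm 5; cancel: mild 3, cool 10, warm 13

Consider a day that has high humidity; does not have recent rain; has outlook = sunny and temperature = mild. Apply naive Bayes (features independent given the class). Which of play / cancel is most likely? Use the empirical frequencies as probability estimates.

play: (103/129) × (62/103) × (3/103) × (54/103) × (41/103) ≈ 0.00292139
cancel: (26/129) × (13/26) × (20/26) × (19/26) × (3/26) ≈ 0.0065364
Highest score → cancel.

cancel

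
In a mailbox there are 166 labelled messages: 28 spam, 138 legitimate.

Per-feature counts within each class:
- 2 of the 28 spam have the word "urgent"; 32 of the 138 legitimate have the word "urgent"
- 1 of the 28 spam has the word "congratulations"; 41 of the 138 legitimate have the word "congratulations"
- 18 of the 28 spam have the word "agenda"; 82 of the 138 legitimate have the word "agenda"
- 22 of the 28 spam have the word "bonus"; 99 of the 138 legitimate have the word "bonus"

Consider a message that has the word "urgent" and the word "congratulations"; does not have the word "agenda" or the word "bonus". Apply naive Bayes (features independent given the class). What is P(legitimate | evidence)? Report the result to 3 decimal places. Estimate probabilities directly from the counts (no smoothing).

0.995

spam: (28/166) × (2/28) × (1/28) × (10/28) × (6/28) ≈ 0.0000329306
legitimate: (138/166) × (32/138) × (41/138) × (56/138) × (39/138) ≈ 0.00656812
P(legitimate | x) = 0.00656812 / 0.0066010506 ≈ 0.995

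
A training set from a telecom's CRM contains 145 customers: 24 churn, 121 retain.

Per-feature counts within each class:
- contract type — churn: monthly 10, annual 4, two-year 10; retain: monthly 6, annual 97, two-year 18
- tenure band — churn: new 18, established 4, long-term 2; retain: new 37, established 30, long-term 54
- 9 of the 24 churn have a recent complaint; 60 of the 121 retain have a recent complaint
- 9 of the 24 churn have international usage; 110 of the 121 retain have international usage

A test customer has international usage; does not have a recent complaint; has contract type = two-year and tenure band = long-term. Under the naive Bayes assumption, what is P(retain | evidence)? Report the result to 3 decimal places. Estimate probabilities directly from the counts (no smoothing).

0.950

churn: (24/145) × (10/24) × (2/24) × (15/24) × (9/24) ≈ 0.00134698
retain: (121/145) × (18/121) × (54/121) × (61/121) × (110/121) ≈ 0.0253901
P(retain | x) = 0.0253901 / 0.02673708 ≈ 0.950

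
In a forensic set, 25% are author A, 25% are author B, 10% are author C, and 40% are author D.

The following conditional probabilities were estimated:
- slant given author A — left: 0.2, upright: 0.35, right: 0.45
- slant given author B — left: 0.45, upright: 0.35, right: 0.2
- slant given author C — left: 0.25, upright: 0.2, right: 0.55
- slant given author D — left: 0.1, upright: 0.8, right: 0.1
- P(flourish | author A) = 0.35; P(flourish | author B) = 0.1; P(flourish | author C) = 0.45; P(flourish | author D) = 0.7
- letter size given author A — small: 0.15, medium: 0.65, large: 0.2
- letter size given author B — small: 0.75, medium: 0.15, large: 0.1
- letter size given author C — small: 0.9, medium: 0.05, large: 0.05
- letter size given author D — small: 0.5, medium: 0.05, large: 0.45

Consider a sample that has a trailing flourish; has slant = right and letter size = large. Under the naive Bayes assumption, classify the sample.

author A: 0.25 × 0.45 × 0.35 × 0.2 = 0.007875
author B: 0.25 × 0.2 × 0.1 × 0.1 = 0.0005
author C: 0.1 × 0.55 × 0.45 × 0.05 = 0.0012375
author D: 0.4 × 0.1 × 0.7 × 0.45 = 0.0126
Highest score → author D.

author D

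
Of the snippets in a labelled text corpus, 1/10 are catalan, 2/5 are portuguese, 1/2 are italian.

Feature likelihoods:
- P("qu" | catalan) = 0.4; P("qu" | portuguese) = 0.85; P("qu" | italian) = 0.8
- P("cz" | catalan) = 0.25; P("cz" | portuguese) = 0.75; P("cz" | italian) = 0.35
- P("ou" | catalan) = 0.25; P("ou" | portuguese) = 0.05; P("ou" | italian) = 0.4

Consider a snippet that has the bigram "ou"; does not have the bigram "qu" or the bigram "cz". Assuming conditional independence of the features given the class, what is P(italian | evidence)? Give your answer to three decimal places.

0.684

catalan: 0.1 × (1−0.4) × (1−0.25) × 0.25 = 0.01125
portuguese: 0.4 × (1−0.85) × (1−0.75) × 0.05 = 0.00075
italian: 0.5 × (1−0.8) × (1−0.35) × 0.4 = 0.026
P(italian | x) = 0.026 / 0.038 ≈ 0.684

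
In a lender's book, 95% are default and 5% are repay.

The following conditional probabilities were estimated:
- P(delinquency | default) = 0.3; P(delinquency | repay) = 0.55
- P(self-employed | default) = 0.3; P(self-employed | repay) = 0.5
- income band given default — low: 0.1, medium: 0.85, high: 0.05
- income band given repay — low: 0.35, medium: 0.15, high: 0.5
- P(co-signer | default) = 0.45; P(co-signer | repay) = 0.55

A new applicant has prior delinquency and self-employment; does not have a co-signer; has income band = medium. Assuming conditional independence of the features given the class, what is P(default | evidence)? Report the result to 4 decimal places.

default: 0.95 × 0.3 × 0.3 × 0.85 × (1−0.45) = 0.03997125
repay: 0.05 × 0.55 × 0.5 × 0.15 × (1−0.55) = 0.000928125
P(default | x) = 0.03997125 / 0.040899375 ≈ 0.9773

0.9773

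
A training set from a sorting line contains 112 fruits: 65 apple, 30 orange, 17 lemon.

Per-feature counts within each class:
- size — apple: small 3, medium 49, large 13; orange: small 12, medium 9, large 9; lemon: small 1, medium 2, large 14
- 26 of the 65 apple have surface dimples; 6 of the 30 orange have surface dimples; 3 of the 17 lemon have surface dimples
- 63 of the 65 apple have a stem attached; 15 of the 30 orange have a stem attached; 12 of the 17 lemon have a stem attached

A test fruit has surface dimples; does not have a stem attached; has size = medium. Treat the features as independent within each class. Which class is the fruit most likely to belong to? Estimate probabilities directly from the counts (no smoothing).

apple: (65/112) × (49/65) × (26/65) × (2/65) ≈ 0.00538462
orange: (30/112) × (9/30) × (6/30) × (15/30) ≈ 0.00803571
lemon: (17/112) × (2/17) × (3/17) × (5/17) ≈ 0.000926841
Highest score → orange.

orange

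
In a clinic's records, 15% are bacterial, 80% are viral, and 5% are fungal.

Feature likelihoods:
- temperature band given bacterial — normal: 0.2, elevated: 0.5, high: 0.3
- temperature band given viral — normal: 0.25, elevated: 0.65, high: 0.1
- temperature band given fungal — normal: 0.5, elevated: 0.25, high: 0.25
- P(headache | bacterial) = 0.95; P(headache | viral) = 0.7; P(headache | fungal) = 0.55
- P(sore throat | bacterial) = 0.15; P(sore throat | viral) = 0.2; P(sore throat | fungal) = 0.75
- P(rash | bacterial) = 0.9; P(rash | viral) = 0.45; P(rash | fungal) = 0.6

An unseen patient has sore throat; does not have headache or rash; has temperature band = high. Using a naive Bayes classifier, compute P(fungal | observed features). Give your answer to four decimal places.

bacterial: 0.15 × 0.3 × (1−0.95) × 0.15 × (1−0.9) = 0.00003375
viral: 0.8 × 0.1 × (1−0.7) × 0.2 × (1−0.45) = 0.00264
fungal: 0.05 × 0.25 × (1−0.55) × 0.75 × (1−0.6) = 0.0016875
P(fungal | x) = 0.0016875 / 0.00436125 ≈ 0.3869

0.3869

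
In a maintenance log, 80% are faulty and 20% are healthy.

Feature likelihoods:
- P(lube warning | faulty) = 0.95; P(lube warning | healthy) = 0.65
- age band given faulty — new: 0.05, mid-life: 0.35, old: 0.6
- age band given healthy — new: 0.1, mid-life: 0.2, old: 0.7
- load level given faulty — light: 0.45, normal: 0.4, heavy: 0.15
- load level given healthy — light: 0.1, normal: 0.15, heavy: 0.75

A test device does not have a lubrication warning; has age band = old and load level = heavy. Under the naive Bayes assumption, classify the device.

healthy

faulty: 0.8 × (1−0.95) × 0.6 × 0.15 = 0.0036
healthy: 0.2 × (1−0.65) × 0.7 × 0.75 = 0.03675
Highest score → healthy.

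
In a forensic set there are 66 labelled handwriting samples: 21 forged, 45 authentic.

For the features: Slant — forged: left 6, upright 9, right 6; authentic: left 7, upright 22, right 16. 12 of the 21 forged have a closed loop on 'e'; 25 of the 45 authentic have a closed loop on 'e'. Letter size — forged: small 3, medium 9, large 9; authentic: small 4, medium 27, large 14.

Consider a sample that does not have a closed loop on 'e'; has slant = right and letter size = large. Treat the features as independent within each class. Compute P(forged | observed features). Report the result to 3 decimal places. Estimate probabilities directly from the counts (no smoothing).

0.333

forged: (21/66) × (6/21) × (9/21) × (9/21) ≈ 0.0166976
authentic: (45/66) × (16/45) × (20/45) × (14/45) ≈ 0.0335204
P(forged | x) = 0.0166976 / 0.050218 ≈ 0.333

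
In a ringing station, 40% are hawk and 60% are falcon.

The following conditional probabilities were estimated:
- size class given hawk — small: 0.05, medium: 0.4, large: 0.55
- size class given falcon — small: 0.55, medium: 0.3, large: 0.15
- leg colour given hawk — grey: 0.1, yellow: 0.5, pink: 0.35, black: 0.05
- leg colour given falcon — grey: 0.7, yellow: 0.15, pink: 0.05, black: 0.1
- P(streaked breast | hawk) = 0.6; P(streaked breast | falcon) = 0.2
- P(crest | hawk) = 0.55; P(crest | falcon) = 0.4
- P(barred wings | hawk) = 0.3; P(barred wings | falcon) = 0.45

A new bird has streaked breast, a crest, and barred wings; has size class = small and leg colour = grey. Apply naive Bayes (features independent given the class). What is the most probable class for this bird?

hawk: 0.4 × 0.05 × 0.1 × 0.6 × 0.55 × 0.3 = 0.000198
falcon: 0.6 × 0.55 × 0.7 × 0.2 × 0.4 × 0.45 = 0.008316
Highest score → falcon.

falcon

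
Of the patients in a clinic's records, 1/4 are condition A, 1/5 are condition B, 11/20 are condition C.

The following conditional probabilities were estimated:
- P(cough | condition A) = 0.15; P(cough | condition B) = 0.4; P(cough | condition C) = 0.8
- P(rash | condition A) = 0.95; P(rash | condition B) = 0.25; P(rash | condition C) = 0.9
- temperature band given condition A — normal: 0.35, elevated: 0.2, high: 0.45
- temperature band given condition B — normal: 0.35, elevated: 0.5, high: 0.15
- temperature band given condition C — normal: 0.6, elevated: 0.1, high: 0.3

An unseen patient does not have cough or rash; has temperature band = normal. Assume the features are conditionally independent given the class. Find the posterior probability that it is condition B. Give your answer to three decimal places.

condition A: 0.25 × (1−0.15) × (1−0.95) × 0.35 = 0.00371875
condition B: 0.2 × (1−0.4) × (1−0.25) × 0.35 = 0.0315
condition C: 0.55 × (1−0.8) × (1−0.9) × 0.6 = 0.0066
P(condition B | x) = 0.0315 / 0.04181875 ≈ 0.753

0.753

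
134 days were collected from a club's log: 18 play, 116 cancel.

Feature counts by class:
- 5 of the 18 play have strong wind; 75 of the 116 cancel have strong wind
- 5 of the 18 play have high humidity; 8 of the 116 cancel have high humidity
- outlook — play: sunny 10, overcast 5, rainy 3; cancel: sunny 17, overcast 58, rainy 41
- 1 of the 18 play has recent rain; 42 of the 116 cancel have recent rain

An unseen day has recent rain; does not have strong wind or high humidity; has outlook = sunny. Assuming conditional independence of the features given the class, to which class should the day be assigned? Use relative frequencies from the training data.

play: (18/134) × (13/18) × (13/18) × (10/18) × (1/18) ≈ 0.00216254
cancel: (116/134) × (41/116) × (108/116) × (17/116) × (42/116) ≈ 0.0151157
Highest score → cancel.

cancel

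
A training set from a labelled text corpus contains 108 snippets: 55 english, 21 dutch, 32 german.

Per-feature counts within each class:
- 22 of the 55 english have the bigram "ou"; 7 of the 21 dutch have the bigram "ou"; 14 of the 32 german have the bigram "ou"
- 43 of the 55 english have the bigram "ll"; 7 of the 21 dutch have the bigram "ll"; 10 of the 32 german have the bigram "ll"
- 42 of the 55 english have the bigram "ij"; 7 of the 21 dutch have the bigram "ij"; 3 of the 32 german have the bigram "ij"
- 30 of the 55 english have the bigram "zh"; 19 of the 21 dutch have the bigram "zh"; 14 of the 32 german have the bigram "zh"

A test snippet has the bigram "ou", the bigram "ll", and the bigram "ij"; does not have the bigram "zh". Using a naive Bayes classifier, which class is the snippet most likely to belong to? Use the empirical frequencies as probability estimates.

english

english: (55/108) × (22/55) × (43/55) × (42/55) × (25/55) ≈ 0.0552801
dutch: (21/108) × (7/21) × (7/21) × (7/21) × (2/21) ≈ 0.000685871
german: (32/108) × (14/32) × (10/32) × (3/32) × (18/32) = 0.00213623046875
Highest score → english.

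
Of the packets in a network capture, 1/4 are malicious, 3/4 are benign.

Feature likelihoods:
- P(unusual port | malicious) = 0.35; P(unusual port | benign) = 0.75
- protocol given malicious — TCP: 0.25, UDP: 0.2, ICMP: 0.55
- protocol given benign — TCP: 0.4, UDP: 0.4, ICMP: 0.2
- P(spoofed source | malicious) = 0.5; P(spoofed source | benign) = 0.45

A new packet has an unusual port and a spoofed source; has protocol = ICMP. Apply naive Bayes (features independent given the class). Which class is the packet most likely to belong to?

malicious: 0.25 × 0.35 × 0.55 × 0.5 = 0.0240625
benign: 0.75 × 0.75 × 0.2 × 0.45 = 0.050625
Highest score → benign.

benign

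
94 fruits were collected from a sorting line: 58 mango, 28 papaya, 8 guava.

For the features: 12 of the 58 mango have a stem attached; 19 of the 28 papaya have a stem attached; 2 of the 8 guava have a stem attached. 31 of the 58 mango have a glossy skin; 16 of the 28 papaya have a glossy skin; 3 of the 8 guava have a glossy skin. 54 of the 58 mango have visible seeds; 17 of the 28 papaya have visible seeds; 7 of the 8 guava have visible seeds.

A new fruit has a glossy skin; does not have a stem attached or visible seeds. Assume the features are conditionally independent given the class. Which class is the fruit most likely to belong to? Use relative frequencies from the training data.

papaya

mango: (58/94) × (46/58) × (31/58) × (4/58) ≈ 0.0180383
papaya: (28/94) × (9/28) × (16/28) × (11/28) ≈ 0.0214937
guava: (8/94) × (6/8) × (3/8) × (1/8) ≈ 0.00299202
Highest score → papaya.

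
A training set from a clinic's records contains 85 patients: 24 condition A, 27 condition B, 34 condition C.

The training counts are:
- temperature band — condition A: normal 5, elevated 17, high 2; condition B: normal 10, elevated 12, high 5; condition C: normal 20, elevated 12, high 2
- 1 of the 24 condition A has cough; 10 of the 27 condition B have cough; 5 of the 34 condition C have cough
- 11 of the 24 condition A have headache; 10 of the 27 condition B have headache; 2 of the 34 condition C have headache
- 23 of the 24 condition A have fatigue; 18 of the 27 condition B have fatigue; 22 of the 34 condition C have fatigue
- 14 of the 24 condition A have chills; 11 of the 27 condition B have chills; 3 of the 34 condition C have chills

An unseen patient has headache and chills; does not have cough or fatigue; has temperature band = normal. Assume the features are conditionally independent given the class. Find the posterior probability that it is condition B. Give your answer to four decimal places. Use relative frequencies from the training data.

condition A: (24/85) × (5/24) × (23/24) × (11/24) × (1/24) × (14/24) ≈ 0.000627993
condition B: (27/85) × (10/27) × (17/27) × (10/27) × (9/27) × (11/27) ≈ 0.00372572
condition C: (34/85) × (20/34) × (29/34) × (2/34) × (12/34) × (3/34) ≈ 0.000367643
P(condition B | x) = 0.00372572 / 0.004721356 ≈ 0.7891

0.7891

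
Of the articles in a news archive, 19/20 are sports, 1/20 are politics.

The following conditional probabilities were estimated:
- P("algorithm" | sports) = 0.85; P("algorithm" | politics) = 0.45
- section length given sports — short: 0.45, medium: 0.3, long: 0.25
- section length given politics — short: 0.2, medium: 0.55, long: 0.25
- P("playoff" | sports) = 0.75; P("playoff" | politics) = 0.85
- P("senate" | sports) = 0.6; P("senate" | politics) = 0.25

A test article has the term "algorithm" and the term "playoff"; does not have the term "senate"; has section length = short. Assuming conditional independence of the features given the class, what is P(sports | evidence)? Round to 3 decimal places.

sports: 0.95 × 0.85 × 0.45 × 0.75 × (1−0.6) = 0.1090125
politics: 0.05 × 0.45 × 0.2 × 0.85 × (1−0.25) = 0.00286875
P(sports | x) = 0.1090125 / 0.11188125 ≈ 0.974

0.974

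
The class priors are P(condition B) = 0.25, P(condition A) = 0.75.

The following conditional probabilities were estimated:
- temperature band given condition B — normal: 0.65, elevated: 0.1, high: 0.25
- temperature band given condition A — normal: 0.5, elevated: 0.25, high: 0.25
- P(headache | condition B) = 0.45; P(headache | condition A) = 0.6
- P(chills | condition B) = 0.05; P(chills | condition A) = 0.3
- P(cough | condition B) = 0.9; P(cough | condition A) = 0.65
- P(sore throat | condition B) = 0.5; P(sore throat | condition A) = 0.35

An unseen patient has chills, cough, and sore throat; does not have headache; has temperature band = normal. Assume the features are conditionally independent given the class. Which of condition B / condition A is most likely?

condition A

condition B: 0.25 × 0.65 × (1−0.45) × 0.05 × 0.9 × 0.5 = 0.0020109375
condition A: 0.75 × 0.5 × (1−0.6) × 0.3 × 0.65 × 0.35 = 0.0102375
Highest score → condition A.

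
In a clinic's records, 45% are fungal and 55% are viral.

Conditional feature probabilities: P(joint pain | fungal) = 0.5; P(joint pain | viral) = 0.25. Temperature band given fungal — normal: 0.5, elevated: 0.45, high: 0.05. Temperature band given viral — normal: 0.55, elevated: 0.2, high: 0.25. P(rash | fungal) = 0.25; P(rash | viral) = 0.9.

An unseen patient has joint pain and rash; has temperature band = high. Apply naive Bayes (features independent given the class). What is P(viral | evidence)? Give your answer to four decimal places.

fungal: 0.45 × 0.5 × 0.05 × 0.25 = 0.0028125
viral: 0.55 × 0.25 × 0.25 × 0.9 = 0.0309375
P(viral | x) = 0.0309375 / 0.03375 ≈ 0.9167

0.9167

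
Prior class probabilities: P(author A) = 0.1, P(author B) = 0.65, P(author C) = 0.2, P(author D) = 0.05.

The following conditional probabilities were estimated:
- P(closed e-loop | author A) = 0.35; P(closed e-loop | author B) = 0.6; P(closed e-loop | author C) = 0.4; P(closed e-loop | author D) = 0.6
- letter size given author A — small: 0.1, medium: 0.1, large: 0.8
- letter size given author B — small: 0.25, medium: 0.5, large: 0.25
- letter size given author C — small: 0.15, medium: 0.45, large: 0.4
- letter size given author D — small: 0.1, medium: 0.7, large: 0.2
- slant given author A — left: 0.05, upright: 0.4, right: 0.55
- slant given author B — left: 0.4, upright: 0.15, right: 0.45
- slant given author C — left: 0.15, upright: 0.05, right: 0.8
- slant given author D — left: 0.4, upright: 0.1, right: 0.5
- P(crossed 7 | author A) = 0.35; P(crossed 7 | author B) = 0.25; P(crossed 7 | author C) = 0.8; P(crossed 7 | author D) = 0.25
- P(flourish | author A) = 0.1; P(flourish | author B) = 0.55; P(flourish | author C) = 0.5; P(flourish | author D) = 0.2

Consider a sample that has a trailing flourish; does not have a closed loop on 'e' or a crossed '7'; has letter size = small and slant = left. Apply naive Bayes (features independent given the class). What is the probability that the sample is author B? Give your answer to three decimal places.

author A: 0.1 × (1−0.35) × 0.1 × 0.05 × (1−0.35) × 0.1 = 0.000021125
author B: 0.65 × (1−0.6) × 0.25 × 0.4 × (1−0.25) × 0.55 = 0.010725
author C: 0.2 × (1−0.4) × 0.15 × 0.15 × (1−0.8) × 0.5 = 0.00027
author D: 0.05 × (1−0.6) × 0.1 × 0.4 × (1−0.25) × 0.2 = 0.00012
P(author B | x) = 0.010725 / 0.011136125 ≈ 0.963

0.963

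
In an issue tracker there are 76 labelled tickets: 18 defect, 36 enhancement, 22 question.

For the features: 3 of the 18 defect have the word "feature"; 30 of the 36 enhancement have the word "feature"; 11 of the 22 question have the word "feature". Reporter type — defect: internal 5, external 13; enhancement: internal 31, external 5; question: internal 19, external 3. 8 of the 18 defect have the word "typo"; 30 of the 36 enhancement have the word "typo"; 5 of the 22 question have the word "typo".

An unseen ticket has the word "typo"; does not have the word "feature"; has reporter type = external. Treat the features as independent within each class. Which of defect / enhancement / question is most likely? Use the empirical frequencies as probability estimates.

defect

defect: (18/76) × (15/18) × (13/18) × (8/18) ≈ 0.0633528
enhancement: (36/76) × (6/36) × (5/36) × (30/36) ≈ 0.00913743
question: (22/76) × (11/22) × (3/22) × (5/22) ≈ 0.00448565
Highest score → defect.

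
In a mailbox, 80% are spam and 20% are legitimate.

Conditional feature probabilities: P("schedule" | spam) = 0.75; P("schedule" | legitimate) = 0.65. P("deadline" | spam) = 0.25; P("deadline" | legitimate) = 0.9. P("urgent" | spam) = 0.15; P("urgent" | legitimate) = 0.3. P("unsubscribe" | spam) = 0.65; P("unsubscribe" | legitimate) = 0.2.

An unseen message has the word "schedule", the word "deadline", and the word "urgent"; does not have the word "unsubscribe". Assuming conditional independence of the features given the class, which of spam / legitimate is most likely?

legitimate

spam: 0.8 × 0.75 × 0.25 × 0.15 × (1−0.65) = 0.007875
legitimate: 0.2 × 0.65 × 0.9 × 0.3 × (1−0.2) = 0.02808
Highest score → legitimate.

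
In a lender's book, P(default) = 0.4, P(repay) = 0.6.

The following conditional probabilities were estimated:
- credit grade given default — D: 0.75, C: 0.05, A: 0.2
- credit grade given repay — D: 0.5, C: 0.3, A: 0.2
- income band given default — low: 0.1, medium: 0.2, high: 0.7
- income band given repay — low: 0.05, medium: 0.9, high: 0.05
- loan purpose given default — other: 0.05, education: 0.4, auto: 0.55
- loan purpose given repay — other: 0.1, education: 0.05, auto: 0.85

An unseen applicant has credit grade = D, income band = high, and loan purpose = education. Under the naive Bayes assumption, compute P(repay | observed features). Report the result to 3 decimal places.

0.009

default: 0.4 × 0.75 × 0.7 × 0.4 = 0.084
repay: 0.6 × 0.5 × 0.05 × 0.05 = 0.00075
P(repay | x) = 0.00075 / 0.08475 ≈ 0.009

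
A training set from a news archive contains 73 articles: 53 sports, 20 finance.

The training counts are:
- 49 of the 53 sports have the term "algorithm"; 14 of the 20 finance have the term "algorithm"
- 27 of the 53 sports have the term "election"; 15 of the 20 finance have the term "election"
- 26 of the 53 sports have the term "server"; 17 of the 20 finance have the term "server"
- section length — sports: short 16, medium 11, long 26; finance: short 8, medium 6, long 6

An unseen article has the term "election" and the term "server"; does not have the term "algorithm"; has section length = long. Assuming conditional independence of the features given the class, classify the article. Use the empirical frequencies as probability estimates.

sports: (53/73) × (4/53) × (27/53) × (26/53) × (26/53) ≈ 0.00671769
finance: (20/73) × (6/20) × (15/20) × (17/20) × (6/20) ≈ 0.0157192
Highest score → finance.

finance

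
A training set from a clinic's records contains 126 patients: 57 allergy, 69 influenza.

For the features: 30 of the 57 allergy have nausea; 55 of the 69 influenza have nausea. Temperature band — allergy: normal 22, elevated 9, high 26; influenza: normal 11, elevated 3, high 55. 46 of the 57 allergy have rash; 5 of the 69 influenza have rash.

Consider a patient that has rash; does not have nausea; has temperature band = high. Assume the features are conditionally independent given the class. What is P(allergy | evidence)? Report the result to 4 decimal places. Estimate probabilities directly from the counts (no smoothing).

allergy: (57/126) × (27/57) × (26/57) × (46/57) ≈ 0.0788814
influenza: (69/126) × (14/69) × (55/69) × (5/69) ≈ 0.00641789
P(allergy | x) = 0.0788814 / 0.08529929 ≈ 0.9248

0.9248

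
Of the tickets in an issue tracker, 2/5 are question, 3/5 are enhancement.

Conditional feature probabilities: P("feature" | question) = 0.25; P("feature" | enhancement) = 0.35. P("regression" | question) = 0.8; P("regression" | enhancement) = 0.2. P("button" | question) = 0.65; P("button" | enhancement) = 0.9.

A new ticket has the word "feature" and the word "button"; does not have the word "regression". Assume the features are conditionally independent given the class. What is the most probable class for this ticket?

question: 0.4 × 0.25 × (1−0.8) × 0.65 = 0.013
enhancement: 0.6 × 0.35 × (1−0.2) × 0.9 = 0.1512
Highest score → enhancement.

enhancement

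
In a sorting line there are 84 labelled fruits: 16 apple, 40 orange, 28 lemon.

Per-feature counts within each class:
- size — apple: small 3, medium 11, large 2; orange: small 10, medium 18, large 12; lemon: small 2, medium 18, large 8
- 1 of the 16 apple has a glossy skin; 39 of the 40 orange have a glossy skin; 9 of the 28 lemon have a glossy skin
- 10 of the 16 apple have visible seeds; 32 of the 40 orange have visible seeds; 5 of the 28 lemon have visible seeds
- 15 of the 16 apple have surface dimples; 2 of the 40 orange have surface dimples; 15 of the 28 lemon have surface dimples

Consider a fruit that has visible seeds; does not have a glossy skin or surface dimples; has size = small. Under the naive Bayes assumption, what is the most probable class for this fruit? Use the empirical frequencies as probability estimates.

apple: (16/84) × (3/16) × (15/16) × (10/16) × (1/16) ≈ 0.0013079
orange: (40/84) × (10/40) × (1/40) × (32/40) × (38/40) ≈ 0.0022619
lemon: (28/84) × (2/28) × (19/28) × (5/28) × (13/28) ≈ 0.0013395
Highest score → orange.

orange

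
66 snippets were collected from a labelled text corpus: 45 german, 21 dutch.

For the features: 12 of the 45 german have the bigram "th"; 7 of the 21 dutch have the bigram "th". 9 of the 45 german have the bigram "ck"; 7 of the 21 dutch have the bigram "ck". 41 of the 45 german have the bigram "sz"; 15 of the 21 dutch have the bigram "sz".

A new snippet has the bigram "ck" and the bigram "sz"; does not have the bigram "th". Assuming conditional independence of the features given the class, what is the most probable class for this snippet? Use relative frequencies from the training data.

german

german: (45/66) × (33/45) × (9/45) × (41/45) ≈ 0.0911111
dutch: (21/66) × (14/21) × (7/21) × (15/21) ≈ 0.0505051
Highest score → german.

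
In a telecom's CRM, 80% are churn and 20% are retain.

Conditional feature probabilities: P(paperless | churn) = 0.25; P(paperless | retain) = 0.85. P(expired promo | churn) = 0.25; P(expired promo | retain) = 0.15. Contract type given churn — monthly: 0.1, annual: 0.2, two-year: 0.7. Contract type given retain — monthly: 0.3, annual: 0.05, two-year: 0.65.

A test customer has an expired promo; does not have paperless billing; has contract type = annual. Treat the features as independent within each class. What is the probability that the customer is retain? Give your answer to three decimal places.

0.007

churn: 0.8 × (1−0.25) × 0.25 × 0.2 = 0.03
retain: 0.2 × (1−0.85) × 0.15 × 0.05 = 0.000225
P(retain | x) = 0.000225 / 0.030225 ≈ 0.007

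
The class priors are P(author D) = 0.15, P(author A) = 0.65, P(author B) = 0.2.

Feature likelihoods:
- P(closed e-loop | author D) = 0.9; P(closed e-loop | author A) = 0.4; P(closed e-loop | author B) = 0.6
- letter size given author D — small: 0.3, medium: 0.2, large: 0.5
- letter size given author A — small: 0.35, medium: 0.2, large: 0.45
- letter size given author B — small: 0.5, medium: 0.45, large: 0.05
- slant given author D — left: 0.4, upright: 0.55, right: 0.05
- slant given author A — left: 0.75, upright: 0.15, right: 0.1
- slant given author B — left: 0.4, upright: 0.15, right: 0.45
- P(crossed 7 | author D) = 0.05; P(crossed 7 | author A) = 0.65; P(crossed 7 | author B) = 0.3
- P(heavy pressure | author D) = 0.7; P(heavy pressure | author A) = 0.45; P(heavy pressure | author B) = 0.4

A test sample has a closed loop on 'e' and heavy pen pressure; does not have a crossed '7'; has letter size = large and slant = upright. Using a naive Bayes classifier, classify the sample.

author D

author D: 0.15 × 0.9 × 0.5 × 0.55 × (1−0.05) × 0.7 = 0.024688125
author A: 0.65 × 0.4 × 0.45 × 0.15 × (1−0.65) × 0.45 = 0.002764125
author B: 0.2 × 0.6 × 0.05 × 0.15 × (1−0.3) × 0.4 = 0.000252
Highest score → author D.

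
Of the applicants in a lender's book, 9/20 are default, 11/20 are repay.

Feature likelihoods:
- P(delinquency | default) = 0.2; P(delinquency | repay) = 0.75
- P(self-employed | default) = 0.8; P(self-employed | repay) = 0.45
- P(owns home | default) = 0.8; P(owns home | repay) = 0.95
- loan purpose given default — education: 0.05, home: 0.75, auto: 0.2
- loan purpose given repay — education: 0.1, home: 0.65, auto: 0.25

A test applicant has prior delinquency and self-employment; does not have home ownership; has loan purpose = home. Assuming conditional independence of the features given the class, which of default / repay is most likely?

default

default: 0.45 × 0.2 × 0.8 × (1−0.8) × 0.75 = 0.0108
repay: 0.55 × 0.75 × 0.45 × (1−0.95) × 0.65 = 0.0060328125
Highest score → default.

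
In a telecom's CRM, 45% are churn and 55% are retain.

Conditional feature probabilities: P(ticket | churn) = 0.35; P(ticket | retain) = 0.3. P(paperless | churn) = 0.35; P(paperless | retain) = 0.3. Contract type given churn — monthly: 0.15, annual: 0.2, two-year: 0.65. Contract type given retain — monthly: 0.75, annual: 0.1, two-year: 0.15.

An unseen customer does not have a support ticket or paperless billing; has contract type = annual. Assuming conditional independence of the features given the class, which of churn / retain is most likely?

churn: 0.45 × (1−0.35) × (1−0.35) × 0.2 = 0.038025
retain: 0.55 × (1−0.3) × (1−0.3) × 0.1 = 0.02695
Highest score → churn.

churn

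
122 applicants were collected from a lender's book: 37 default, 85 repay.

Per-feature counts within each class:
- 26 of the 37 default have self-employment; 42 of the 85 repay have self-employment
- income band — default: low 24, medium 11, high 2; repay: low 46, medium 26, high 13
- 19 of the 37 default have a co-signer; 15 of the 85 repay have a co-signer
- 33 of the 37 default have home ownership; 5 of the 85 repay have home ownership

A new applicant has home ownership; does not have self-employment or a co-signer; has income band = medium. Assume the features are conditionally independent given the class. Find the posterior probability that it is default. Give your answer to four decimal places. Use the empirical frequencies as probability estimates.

default: (37/122) × (11/37) × (11/37) × (18/37) × (33/37) ≈ 0.0116307
repay: (85/122) × (43/85) × (26/85) × (70/85) × (5/85) ≈ 0.00522268
P(default | x) = 0.0116307 / 0.01685338 ≈ 0.6901

0.6901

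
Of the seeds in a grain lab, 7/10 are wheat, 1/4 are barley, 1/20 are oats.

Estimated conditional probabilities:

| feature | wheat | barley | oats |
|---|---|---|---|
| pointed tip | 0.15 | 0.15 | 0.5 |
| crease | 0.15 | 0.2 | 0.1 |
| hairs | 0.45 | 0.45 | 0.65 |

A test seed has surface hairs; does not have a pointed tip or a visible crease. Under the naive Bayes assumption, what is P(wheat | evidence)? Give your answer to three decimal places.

0.714

wheat: 0.7 × (1−0.15) × (1−0.15) × 0.45 = 0.2275875
barley: 0.25 × (1−0.15) × (1−0.2) × 0.45 = 0.0765
oats: 0.05 × (1−0.5) × (1−0.1) × 0.65 = 0.014625
P(wheat | x) = 0.2275875 / 0.3187125 ≈ 0.714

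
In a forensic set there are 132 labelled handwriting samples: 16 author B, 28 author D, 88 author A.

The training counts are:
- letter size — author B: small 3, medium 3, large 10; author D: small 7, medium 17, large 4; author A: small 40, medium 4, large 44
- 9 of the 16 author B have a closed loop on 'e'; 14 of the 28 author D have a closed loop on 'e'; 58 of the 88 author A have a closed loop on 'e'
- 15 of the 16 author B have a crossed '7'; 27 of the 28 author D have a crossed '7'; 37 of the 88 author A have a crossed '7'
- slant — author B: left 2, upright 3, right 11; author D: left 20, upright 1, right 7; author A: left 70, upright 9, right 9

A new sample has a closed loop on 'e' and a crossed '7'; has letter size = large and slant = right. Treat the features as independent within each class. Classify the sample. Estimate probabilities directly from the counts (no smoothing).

author B

author B: (16/132) × (10/16) × (9/16) × (15/16) × (11/16) = 0.0274658203125
author D: (28/132) × (4/28) × (14/28) × (27/28) × (7/28) ≈ 0.0036526
author A: (88/132) × (44/88) × (58/88) × (37/88) × (9/88) ≈ 0.0094472
Highest score → author B.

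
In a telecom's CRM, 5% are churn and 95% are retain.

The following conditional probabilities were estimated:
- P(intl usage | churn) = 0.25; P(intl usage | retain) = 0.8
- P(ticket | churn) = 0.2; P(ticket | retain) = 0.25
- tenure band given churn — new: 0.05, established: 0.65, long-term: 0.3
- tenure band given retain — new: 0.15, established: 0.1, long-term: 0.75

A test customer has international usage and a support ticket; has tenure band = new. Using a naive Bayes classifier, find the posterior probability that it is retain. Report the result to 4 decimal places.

0.9956

churn: 0.05 × 0.25 × 0.2 × 0.05 = 0.000125
retain: 0.95 × 0.8 × 0.25 × 0.15 = 0.0285
P(retain | x) = 0.0285 / 0.028625 ≈ 0.9956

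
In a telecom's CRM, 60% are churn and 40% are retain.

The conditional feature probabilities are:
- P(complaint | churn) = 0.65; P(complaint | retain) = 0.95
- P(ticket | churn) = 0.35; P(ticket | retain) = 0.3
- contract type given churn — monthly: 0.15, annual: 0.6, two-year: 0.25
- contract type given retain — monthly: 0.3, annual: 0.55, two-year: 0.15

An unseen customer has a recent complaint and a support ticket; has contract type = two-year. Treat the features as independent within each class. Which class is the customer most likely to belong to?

churn: 0.6 × 0.65 × 0.35 × 0.25 = 0.034125
retain: 0.4 × 0.95 × 0.3 × 0.15 = 0.0171
Highest score → churn.

churn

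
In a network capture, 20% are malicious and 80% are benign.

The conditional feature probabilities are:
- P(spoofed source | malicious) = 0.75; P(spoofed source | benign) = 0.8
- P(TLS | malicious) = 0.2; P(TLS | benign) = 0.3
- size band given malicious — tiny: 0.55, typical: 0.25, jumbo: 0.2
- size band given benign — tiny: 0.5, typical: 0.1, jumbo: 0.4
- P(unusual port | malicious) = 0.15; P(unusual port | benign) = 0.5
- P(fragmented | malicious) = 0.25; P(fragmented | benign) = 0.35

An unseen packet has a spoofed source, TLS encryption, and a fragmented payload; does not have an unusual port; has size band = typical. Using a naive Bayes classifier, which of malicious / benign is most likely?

benign

malicious: 0.2 × 0.75 × 0.2 × 0.25 × (1−0.15) × 0.25 = 0.00159375
benign: 0.8 × 0.8 × 0.3 × 0.1 × (1−0.5) × 0.35 = 0.00336
Highest score → benign.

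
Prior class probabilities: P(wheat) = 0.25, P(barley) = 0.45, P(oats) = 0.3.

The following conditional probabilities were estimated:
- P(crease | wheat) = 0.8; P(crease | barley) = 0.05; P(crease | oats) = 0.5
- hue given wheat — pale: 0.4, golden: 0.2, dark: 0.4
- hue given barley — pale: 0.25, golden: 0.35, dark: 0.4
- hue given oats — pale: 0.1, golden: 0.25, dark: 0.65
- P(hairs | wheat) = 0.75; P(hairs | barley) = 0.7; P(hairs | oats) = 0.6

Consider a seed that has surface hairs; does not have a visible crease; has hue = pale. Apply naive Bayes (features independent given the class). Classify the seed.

barley

wheat: 0.25 × (1−0.8) × 0.4 × 0.75 = 0.015
barley: 0.45 × (1−0.05) × 0.25 × 0.7 = 0.0748125
oats: 0.3 × (1−0.5) × 0.1 × 0.6 = 0.009
Highest score → barley.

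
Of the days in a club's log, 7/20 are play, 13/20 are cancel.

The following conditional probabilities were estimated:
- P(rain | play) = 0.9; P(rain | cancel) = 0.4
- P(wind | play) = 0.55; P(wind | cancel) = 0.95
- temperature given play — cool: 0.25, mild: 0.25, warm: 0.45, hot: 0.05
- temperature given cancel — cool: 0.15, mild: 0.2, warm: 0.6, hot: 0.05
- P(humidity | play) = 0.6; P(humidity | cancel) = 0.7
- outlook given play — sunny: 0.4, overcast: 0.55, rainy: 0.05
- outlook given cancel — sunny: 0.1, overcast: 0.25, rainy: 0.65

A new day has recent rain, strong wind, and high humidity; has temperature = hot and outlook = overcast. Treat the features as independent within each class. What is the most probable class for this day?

play: 0.35 × 0.9 × 0.55 × 0.05 × 0.6 × 0.55 = 0.002858625
cancel: 0.65 × 0.4 × 0.95 × 0.05 × 0.7 × 0.25 = 0.00216125
Highest score → play.

play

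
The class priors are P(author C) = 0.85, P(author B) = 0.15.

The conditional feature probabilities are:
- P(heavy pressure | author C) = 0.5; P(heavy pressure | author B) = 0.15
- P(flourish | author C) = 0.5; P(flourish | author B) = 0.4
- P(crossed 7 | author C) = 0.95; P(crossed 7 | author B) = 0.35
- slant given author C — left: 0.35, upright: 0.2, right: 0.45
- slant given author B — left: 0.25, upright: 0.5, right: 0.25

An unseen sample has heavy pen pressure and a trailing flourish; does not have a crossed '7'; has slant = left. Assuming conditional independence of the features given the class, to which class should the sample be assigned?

author C: 0.85 × 0.5 × 0.5 × (1−0.95) × 0.35 = 0.00371875
author B: 0.15 × 0.15 × 0.4 × (1−0.35) × 0.25 = 0.0014625
Highest score → author C.

author C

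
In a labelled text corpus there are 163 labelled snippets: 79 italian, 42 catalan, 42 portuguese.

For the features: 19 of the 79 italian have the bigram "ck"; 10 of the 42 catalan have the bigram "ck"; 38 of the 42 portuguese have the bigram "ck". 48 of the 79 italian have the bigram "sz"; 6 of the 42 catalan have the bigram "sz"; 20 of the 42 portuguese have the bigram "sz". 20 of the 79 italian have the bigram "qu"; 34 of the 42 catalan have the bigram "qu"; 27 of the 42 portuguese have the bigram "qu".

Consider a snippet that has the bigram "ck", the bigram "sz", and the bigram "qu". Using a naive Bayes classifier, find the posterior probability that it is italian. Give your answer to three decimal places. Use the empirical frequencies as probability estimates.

0.186

italian: (79/163) × (19/79) × (48/79) × (20/79) ≈ 0.0179301
catalan: (42/163) × (10/42) × (6/42) × (34/42) ≈ 0.00709486
portuguese: (42/163) × (38/42) × (20/42) × (27/42) ≈ 0.071366
P(italian | x) = 0.0179301 / 0.09639096 ≈ 0.186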